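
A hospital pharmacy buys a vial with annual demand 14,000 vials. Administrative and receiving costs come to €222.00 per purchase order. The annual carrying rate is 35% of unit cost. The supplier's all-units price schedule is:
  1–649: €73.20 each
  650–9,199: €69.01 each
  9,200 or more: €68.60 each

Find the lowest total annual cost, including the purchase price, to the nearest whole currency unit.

Holding cost per unit per year at price C is H = 0.35·C.
Candidates are each tier's EOQ (if it falls in that tier) and each price-break quantity.
EOQ at €73.20 = 492.6 (feasible in tier 1): TC = 14,000×€73.20 + (14,000/492.6)×222 + (492.6/2)×0.35×€73.20 = €1,037,419.58.
EOQ at €69.01 = 507.3 < 650, so use break Q=650: TC = 14,000×€69.01 + (14,000/650.0)×222 + (650.0/2)×0.35×€69.01 = €978,771.43.
EOQ at €68.60 = 508.8 < 9200, so use break Q=9200: TC = 14,000×€68.60 + (14,000/9200.0)×222 + (9200.0/2)×0.35×€68.60 = €1,071,183.83.
Lowest total cost among the candidates is at Q = 650.0.

TC* ≈ €978,771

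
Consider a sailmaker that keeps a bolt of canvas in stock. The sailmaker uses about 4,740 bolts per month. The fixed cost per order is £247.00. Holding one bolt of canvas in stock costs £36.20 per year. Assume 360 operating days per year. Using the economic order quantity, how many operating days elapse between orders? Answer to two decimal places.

T ≈ 5.58 days

Annual demand D = 4,740 × 12 = 56,880.
The optimal lot size = √(2DS/H) = √(2 × 56,880 × 247 / 36.2) ≈ 881.03.
Cycle time = Q*/D × 360 = 881.03 / 56,880 × 360 ≈ 5.576 days.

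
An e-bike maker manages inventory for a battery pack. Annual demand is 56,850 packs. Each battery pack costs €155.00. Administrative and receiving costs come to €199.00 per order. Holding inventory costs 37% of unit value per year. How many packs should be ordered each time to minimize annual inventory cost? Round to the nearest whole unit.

Q* ≈ 628 packs

Holding cost H = 0.37 × €155.00 = €57.3500 per unit per year.
EOQ = √(2DS / H) = √(2 × 56,850 × 199 / 57.35).
= √(22,626,300 / 57.35) = √394,530.0785 ≈ 628.116.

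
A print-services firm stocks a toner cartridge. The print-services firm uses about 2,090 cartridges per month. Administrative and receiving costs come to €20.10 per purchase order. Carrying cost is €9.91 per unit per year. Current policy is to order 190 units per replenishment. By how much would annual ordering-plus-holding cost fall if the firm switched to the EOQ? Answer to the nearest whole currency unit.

Annual demand D = 2,090 × 12 = 25,080.
EOQ = √(2DS/H) = √(2 × 25,080 × 20.1 / 9.91) ≈ 318.96.
Cost at Q* = (D/Q*)S + (Q*/2)H = √(2DSH) ≈ €3,160.92.
Cost at Q = 190: (25,080/190)×20.1 + (190/2)×9.91 = €2,653.20 + €941.45 = €3,594.65.
Excess = €3,594.65 − €3,160.92 = €433.73.

Extra cost ≈ €434 per year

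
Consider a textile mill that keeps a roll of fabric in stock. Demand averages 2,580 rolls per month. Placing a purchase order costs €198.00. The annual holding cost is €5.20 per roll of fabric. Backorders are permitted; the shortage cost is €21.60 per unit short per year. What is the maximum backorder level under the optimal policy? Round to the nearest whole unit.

S* ≈ 332 rolls

Annual demand D = 2,580 × 12 = 30,960.
With planned backorders, Q* = √(2DS/H) · √((H+B)/B).
√(2DS/H) = √(2 × 30,960 × 198 / 5.2) = 1535.488.
√((H+B)/B) = √((5.2+21.6)/21.6) = 1.1139.
Q* ≈ 1710.358.
S* = Q* · H/(H+B) = 1710.358 × 5.2/26.8 ≈ 331.860.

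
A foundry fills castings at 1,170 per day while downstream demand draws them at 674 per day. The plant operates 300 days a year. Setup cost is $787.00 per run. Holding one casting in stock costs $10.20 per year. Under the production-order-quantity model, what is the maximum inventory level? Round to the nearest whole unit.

Annual demand D = 674 × 300 = 202,200.
Production build-up factor (1 − d/p) = 1 − 674/1,170 = 0.4239.
Q* = √(2DS / (H(1 − d/p))) = √(2 × 202,200 × 787 / (10.2 × 0.4239)).
= √(318,262,800 / 4.3241) ≈ 8579.164.
Maximum inventory = Q*(1 − d/p) = 8579.164 × 0.4239 ≈ 3636.979.

I_max ≈ 3,637 castings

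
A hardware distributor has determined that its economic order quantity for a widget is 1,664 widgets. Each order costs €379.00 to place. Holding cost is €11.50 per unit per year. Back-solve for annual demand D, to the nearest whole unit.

D ≈ 42,008 widgets per year

Squaring Q* = √(2DS/H) gives Q*² = 2DS/H.
From Q* = √(2DS/H): D = Q*²H / (2S) = 1,664² × 11.5 / (2 × 379) = 42008.317.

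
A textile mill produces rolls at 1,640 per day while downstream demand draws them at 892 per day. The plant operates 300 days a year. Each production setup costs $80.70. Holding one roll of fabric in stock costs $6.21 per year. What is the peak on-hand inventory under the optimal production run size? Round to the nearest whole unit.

Annual demand D = 892 × 300 = 267,600.
Production build-up factor (1 − d/p) = 1 − 892/1,640 = 0.4561.
Q* = √(2DS / (H(1 − d/p))) = √(2 × 267,600 × 80.7 / (6.21 × 0.4561)).
= √(43,190,640 / 2.8324) ≈ 3904.992.
Maximum inventory = Q*(1 − d/p) = 3904.992 × 0.4561 ≈ 1781.057.

I_max ≈ 1,781 rolls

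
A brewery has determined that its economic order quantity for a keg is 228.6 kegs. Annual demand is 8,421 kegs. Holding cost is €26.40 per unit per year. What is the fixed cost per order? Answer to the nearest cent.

The basic EOQ model gives Q* = √(2DS/H); rearrange for the unknown.
From Q* = √(2DS/H): S = Q*²H / (2D) = 228.6² × 26.4 / (2 × 8,421) = 81.9149.

S ≈ €81.91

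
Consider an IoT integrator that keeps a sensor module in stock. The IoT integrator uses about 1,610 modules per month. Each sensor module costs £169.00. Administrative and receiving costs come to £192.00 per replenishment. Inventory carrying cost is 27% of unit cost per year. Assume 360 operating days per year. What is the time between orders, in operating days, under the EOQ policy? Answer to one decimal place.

Annual demand D = 1,610 × 12 = 19,320.
Holding cost H = 0.27 × £169.00 = £45.6300 per unit per year.
Q* = √(2DS/H) = √(2 × 19,320 × 192 / 45.63) ≈ 403.22.
Cycle time = Q*/D × 360 = 403.22 / 19,320 × 360 ≈ 7.513 days.

T ≈ 7.5 days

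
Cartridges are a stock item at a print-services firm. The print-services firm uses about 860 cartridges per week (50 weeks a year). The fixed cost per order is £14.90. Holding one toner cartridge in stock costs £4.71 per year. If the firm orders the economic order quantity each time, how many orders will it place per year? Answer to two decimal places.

N ≈ 82.44 orders per year

Annual demand D = 860 × 50 = 43,000.
The optimal lot size = √(2DS/H) = √(2 × 43,000 × 14.9 / 4.71) ≈ 521.59.
Orders per year = D / Q* = 43,000 / 521.59 ≈ 82.440.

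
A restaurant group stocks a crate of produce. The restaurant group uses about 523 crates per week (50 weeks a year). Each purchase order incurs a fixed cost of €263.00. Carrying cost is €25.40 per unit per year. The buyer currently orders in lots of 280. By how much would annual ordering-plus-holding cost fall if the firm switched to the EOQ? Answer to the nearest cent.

Extra cost ≈ €9,426.76 per year

Annual demand D = 523 × 50 = 26,150.
EOQ = √(2DS/H) = √(2 × 26,150 × 263 / 25.4) ≈ 735.89.
Cost at Q* = (D/Q*)S + (Q*/2)H = √(2DSH) ≈ €18,691.56.
Cost at Q = 280: (26,150/280)×263 + (280/2)×25.4 = €24,562.32 + €3,556.00 = €28,118.32.
Excess = €28,118.32 − €18,691.56 = €9,426.76.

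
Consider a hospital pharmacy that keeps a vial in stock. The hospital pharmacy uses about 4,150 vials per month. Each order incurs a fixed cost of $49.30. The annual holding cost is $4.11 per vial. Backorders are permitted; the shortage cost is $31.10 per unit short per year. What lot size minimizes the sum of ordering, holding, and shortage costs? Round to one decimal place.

Annual demand D = 4,150 × 12 = 49,800.
With planned backorders, Q* = √(2DS/H) · √((H+B)/B).
√(2DS/H) = √(2 × 49,800 × 49.3 / 4.11) = 1093.030.
√((H+B)/B) = √((4.11+31.1)/31.1) = 1.0640.
Q* ≈ 1163.014.

Q* ≈ 1,163.0 vials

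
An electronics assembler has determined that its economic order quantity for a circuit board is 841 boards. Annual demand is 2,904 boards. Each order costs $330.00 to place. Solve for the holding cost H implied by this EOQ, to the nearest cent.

Squaring Q* = √(2DS/H) gives Q*² = 2DS/H.
From Q* = √(2DS/H): H = 2DS / Q*² = 2 × 2,904 × 330 / 841² = 2.7099.

H ≈ $2.71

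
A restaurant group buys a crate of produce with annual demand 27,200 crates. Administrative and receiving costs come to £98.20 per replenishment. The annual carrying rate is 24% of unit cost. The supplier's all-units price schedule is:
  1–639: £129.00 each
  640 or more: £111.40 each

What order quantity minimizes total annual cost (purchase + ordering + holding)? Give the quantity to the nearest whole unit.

Q* ≈ 640 crates

Holding cost per unit per year at price C is H = 0.24·C.
Evaluate total cost at each tier's feasible EOQ or, if the EOQ is below the tier, at the tier's minimum quantity.
EOQ at £129.00 = 415.4 (feasible in tier 1): TC = 27,200×£129.00 + (27,200/415.4)×98.2 + (415.4/2)×0.24×£129.00 = £3,521,660.44.
EOQ at £111.40 = 447.0 < 640, so use break Q=640: TC = 27,200×£111.40 + (27,200/640.0)×98.2 + (640.0/2)×0.24×£111.40 = £3,042,809.02.
Lowest total cost is £3,042,809.02 at Q = 640.0.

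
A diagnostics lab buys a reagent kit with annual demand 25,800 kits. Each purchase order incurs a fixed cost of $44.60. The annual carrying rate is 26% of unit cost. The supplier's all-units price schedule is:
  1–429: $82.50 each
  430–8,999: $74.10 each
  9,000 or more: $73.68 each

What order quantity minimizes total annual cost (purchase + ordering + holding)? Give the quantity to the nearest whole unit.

Holding cost per unit per year at price C is H = 0.26·C.
Evaluate total cost at each tier's feasible EOQ or, if the EOQ is below the tier, at the tier's minimum quantity.
EOQ at $82.50 = 327.6 (feasible in tier 1): TC = 25,800×$82.50 + (25,800/327.6)×44.6 + (327.6/2)×0.26×$82.50 = $2,135,525.96.
EOQ at $74.10 = 345.6 < 430, so use break Q=430: TC = 25,800×$74.10 + (25,800/430.0)×44.6 + (430.0/2)×0.26×$74.10 = $1,918,598.19.
EOQ at $73.68 = 346.6 < 9000, so use break Q=9000: TC = 25,800×$73.68 + (25,800/9000.0)×44.6 + (9000.0/2)×0.26×$73.68 = $1,987,277.45.
Lowest total cost is $1,918,598.19 at Q = 430.0.

Q* ≈ 430 kits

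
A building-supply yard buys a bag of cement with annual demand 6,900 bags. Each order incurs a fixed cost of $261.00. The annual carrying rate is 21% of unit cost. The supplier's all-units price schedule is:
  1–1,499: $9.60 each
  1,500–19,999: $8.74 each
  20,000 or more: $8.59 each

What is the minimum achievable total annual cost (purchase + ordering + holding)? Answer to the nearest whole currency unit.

TC* ≈ $62,883

Holding cost per unit per year at price C is H = 0.21·C.
For each price level, check whether its EOQ is feasible; otherwise the best quantity at that price is the breakpoint.
EOQ at $9.60 = 1336.6 (feasible in tier 1): TC = 6,900×$9.60 + (6,900/1336.6)×261 + (1336.6/2)×0.21×$9.60 = $68,934.67.
EOQ at $8.74 = 1400.9 < 1500, so use break Q=1500: TC = 6,900×$8.74 + (6,900/1500.0)×261 + (1500.0/2)×0.21×$8.74 = $62,883.15.
EOQ at $8.59 = 1413.0 < 20000, so use break Q=20000: TC = 6,900×$8.59 + (6,900/20000.0)×261 + (20000.0/2)×0.21×$8.59 = $77,400.04.
Lowest total cost among the candidates is at Q = 1500.0.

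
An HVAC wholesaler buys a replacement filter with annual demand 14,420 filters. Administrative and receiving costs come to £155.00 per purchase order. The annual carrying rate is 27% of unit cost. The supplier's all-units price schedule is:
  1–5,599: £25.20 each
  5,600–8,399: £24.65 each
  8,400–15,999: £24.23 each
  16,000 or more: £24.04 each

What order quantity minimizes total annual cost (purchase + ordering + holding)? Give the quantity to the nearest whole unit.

Holding cost per unit per year at price C is H = 0.27·C.
Candidates are each tier's EOQ (if it falls in that tier) and each price-break quantity.
EOQ at £25.20 = 810.6 (feasible in tier 1): TC = 14,420×£25.20 + (14,420/810.6)×155 + (810.6/2)×0.27×£25.20 = £368,899.00.
EOQ at £24.65 = 819.5 < 5600, so use break Q=5600: TC = 14,420×£24.65 + (14,420/5600.0)×155 + (5600.0/2)×0.27×£24.65 = £374,487.53.
EOQ at £24.23 = 826.6 < 8400, so use break Q=8400: TC = 14,420×£24.23 + (14,420/8400.0)×155 + (8400.0/2)×0.27×£24.23 = £377,139.50.
EOQ at £24.04 = 829.9 < 16000, so use break Q=16000: TC = 14,420×£24.04 + (14,420/16000.0)×155 + (16000.0/2)×0.27×£24.04 = £398,722.89.
Lowest total cost is £368,899.00 at Q = 810.6.

Q* ≈ 811 filters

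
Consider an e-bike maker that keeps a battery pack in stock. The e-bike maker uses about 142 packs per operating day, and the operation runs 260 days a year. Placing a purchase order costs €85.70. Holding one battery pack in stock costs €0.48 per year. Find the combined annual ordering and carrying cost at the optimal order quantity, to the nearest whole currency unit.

TC* ≈ €1,743

Annual demand D = 142 × 260 = 36,920.
The optimal lot size = √(2DS/H) = √(2 × 36,920 × 85.7 / 0.48) ≈ 3630.91.
At the optimum the two cost components are equal, so total cost = 2·(Q*/2)H = Q*·H.
Minimum total = √(2DSH) = √(2 × 36,920 × 85.7 × 0.48) ≈ 1742.837.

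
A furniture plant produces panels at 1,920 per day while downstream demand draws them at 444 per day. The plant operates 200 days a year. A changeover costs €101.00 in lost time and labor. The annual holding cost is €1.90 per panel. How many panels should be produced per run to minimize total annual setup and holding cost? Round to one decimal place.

Annual demand D = 444 × 200 = 88,800.
Production build-up factor (1 − d/p) = 1 − 444/1,920 = 0.7688.
Q* = √(2DS / (H(1 − d/p))) = √(2 × 88,800 × 101 / (1.9 × 0.7688)).
= √(17,937,600 / 1.4606) ≈ 3504.393.

Q* ≈ 3,504.4 panels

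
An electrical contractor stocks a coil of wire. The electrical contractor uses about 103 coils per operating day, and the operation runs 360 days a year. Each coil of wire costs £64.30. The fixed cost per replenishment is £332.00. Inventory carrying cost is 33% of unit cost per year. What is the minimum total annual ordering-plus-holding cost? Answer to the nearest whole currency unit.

Annual demand D = 103 × 360 = 37,080.
Holding cost H = 0.33 × £64.30 = £21.2190 per unit per year.
EOQ = √(2DS/H) = √(2 × 37,080 × 332 / 21.219) ≈ 1077.19.
At Q*, ordering cost (D/Q*)S equals holding cost (Q*/2)H, each = √(DSH/2).
Minimum total = √(2DSH) = √(2 × 37,080 × 332 × 21.219) ≈ 22856.849.

TC* ≈ £22,857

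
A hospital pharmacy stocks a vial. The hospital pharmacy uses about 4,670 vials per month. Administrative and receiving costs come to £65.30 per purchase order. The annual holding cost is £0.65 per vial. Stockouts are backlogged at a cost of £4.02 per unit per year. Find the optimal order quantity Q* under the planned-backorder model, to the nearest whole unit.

Annual demand D = 4,670 × 12 = 56,040.
With planned backorders, Q* = √(2DS/H) · √((H+B)/B).
√(2DS/H) = √(2 × 56,040 × 65.3 / 0.65) = 3355.552.
√((H+B)/B) = √((0.65+4.02)/4.02) = 1.0778.
Q* ≈ 3616.674.

Q* ≈ 3,617 vials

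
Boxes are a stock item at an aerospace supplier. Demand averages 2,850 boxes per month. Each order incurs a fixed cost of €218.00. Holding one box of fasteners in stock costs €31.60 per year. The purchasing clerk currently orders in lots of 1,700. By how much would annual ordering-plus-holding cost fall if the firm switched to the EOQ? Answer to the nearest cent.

Annual demand D = 2,850 × 12 = 34,200.
EOQ = √(2DS/H) = √(2 × 34,200 × 218 / 31.6) ≈ 686.93.
Cost at Q* = (D/Q*)S + (Q*/2)H = √(2DSH) ≈ €21,707.00.
Cost at Q = 1,700: (34,200/1,700)×218 + (1,700/2)×31.6 = €4,385.65 + €26,860.00 = €31,245.65.
Excess = €31,245.65 − €21,707.00 = €9,538.65.

Extra cost ≈ €9,538.65 per year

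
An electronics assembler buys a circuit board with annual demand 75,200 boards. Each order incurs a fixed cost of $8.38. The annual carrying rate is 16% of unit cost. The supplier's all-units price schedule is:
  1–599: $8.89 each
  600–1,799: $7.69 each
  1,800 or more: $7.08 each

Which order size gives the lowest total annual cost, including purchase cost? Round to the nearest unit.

Holding cost per unit per year at price C is H = 0.16·C.
Candidates are each tier's EOQ (if it falls in that tier) and each price-break quantity.
Tier 1 ($8.89): EOQ = 941.3 exceeds tier's upper bound 599, so this tier is dominated.
EOQ at $7.69 = 1012.1 (feasible in tier 2): TC = 75,200×$7.69 + (75,200/1012.1)×8.38 + (1012.1/2)×0.16×$7.69 = $579,533.29.
EOQ at $7.08 = 1054.8 < 1800, so use break Q=1800: TC = 75,200×$7.08 + (75,200/1800.0)×8.38 + (1800.0/2)×0.16×$7.08 = $533,785.62.
Lowest total cost is $533,785.62 at Q = 1800.0.

Q* ≈ 1,800 boards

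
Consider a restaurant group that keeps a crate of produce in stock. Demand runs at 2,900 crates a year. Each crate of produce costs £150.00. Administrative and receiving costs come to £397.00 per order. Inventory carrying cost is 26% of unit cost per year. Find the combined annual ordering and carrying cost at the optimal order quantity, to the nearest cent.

TC* ≈ £9,476.36

Holding cost H = 0.26 × £150.00 = £39.0000 per unit per year.
Q* = √(2DS/H) = √(2 × 2,900 × 397 / 39) ≈ 242.98.
At Q*, ordering cost (D/Q*)S equals holding cost (Q*/2)H, each = √(DSH/2).
Minimum total = √(2DSH) = √(2 × 2,900 × 397 × 39) ≈ 9476.360.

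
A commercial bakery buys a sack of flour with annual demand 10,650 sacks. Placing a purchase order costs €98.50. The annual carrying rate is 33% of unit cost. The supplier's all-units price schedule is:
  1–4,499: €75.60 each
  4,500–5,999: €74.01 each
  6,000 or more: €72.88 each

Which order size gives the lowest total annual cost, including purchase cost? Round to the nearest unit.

Q* ≈ 290 sacks

Holding cost per unit per year at price C is H = 0.33·C.
Evaluate total cost at each tier's feasible EOQ or, if the EOQ is below the tier, at the tier's minimum quantity.
EOQ at €75.60 = 290.0 (feasible in tier 1): TC = 10,650×€75.60 + (10,650/290.0)×98.5 + (290.0/2)×0.33×€75.60 = €812,374.79.
EOQ at €74.01 = 293.1 < 4500, so use break Q=4500: TC = 10,650×€74.01 + (10,650/4500.0)×98.5 + (4500.0/2)×0.33×€74.01 = €843,392.04.
EOQ at €72.88 = 295.4 < 6000, so use break Q=6000: TC = 10,650×€72.88 + (10,650/6000.0)×98.5 + (6000.0/2)×0.33×€72.88 = €848,498.04.
Lowest total cost is €812,374.79 at Q = 290.0.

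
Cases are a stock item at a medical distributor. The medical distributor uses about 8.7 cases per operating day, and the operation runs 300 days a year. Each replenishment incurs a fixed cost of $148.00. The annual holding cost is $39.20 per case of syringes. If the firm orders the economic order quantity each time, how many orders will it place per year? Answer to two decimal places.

Annual demand D = 8.7 × 300 = 2,610.
Q* = √(2DS/H) = √(2 × 2,610 × 148 / 39.2) ≈ 140.39.
Orders per year = D / Q* = 2,610 / 140.39 ≈ 18.592.

N ≈ 18.59 orders per year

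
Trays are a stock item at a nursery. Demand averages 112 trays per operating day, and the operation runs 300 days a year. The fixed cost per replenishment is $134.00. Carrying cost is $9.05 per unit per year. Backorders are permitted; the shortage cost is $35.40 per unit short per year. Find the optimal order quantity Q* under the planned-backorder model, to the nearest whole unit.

Q* ≈ 1,118 trays

Annual demand D = 112 × 300 = 33,600.
With planned backorders, Q* = √(2DS/H) · √((H+B)/B).
√(2DS/H) = √(2 × 33,600 × 134 / 9.05) = 997.500.
√((H+B)/B) = √((9.05+35.4)/35.4) = 1.1206.
Q* ≈ 1117.756.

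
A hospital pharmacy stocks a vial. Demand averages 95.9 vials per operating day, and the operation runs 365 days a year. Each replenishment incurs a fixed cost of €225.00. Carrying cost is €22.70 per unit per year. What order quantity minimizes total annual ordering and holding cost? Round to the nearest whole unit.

Q* ≈ 833 vials

Annual demand D = 95.9 × 365 = 35,003.5.
EOQ = √(2DS / H) = √(2 × 35,003.5 × 225 / 22.7).
= √(15,751,575 / 22.7) = √693,901.9824 ≈ 833.008.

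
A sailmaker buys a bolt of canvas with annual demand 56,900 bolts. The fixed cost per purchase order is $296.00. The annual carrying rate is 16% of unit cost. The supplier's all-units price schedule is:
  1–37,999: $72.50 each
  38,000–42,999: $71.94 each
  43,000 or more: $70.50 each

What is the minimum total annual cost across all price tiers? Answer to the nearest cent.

Holding cost per unit per year at price C is H = 0.16·C.
For each price level, check whether its EOQ is feasible; otherwise the best quantity at that price is the breakpoint.
EOQ at $72.50 = 1704.1 (feasible in tier 1): TC = 56,900×$72.50 + (56,900/1704.1)×296 + (1704.1/2)×0.16×$72.50 = $4,145,017.24.
EOQ at $71.94 = 1710.7 < 38000, so use break Q=38000: TC = 56,900×$71.94 + (56,900/38000.0)×296 + (38000.0/2)×0.16×$71.94 = $4,312,526.82.
EOQ at $70.50 = 1728.1 < 43000, so use break Q=43000: TC = 56,900×$70.50 + (56,900/43000.0)×296 + (43000.0/2)×0.16×$70.50 = $4,254,361.68.
Lowest total cost among the candidates is at Q = 1704.1.

TC* ≈ $4,145,017.24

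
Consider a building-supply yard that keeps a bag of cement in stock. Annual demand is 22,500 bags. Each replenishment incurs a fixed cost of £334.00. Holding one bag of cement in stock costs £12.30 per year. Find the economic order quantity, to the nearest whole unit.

EOQ = √(2DS / H) = √(2 × 22,500 × 334 / 12.3).
= √(15,030,000 / 12.3) = √1,221,951.2195 ≈ 1105.419.

Q* ≈ 1,105 bags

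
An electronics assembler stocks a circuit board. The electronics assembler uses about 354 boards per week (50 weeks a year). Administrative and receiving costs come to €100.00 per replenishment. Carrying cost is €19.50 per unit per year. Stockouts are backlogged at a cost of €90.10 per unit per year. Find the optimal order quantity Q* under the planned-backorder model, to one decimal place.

Q* ≈ 469.9 boards

Annual demand D = 354 × 50 = 17,700.
With planned backorders, Q* = √(2DS/H) · √((H+B)/B).
√(2DS/H) = √(2 × 17,700 × 100 / 19.5) = 426.073.
√((H+B)/B) = √((19.5+90.1)/90.1) = 1.1029.
Q* ≈ 469.924.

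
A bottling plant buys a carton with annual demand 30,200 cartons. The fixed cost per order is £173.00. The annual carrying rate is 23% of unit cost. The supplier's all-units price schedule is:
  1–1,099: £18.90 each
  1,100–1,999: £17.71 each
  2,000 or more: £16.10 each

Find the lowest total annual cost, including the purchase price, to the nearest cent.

Holding cost per unit per year at price C is H = 0.23·C.
For each price level, check whether its EOQ is feasible; otherwise the best quantity at that price is the breakpoint.
Tier 1 (£18.90): EOQ = 1550.4 exceeds tier's upper bound 1099, so this tier is dominated.
EOQ at £17.71 = 1601.7 (feasible in tier 2): TC = 30,200×£17.71 + (30,200/1601.7)×173 + (1601.7/2)×0.23×£17.71 = £541,366.01.
EOQ at £16.10 = 1679.8 < 2000, so use break Q=2000: TC = 30,200×£16.10 + (30,200/2000.0)×173 + (2000.0/2)×0.23×£16.10 = £492,535.30.
Lowest total cost among the candidates is at Q = 2000.0.

TC* ≈ £492,535.30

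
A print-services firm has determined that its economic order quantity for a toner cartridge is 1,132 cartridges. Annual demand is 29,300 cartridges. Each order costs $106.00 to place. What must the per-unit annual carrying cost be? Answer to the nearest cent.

Invert the EOQ relation Q*² = 2DS/H.
From Q* = √(2DS/H): H = 2DS / Q*² = 2 × 29,300 × 106 / 1,132² = 4.8474.

H ≈ $4.85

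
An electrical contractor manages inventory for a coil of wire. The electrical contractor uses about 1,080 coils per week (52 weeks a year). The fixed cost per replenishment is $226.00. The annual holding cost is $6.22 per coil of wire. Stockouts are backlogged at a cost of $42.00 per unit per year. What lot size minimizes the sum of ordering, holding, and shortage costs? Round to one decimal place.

Annual demand D = 1,080 × 52 = 56,160.
With planned backorders, Q* = √(2DS/H) · √((H+B)/B).
√(2DS/H) = √(2 × 56,160 × 226 / 6.22) = 2020.168.
√((H+B)/B) = √((6.22+42)/42) = 1.0715.
Q* ≈ 2164.594.

Q* ≈ 2,164.6 coils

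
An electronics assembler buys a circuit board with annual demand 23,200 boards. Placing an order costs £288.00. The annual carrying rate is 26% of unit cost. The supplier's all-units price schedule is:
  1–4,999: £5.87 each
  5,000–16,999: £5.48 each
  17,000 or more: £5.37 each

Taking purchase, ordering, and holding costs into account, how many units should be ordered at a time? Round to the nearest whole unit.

Holding cost per unit per year at price C is H = 0.26·C.
Candidates are each tier's EOQ (if it falls in that tier) and each price-break quantity.
EOQ at £5.87 = 2959.0 (feasible in tier 1): TC = 23,200×£5.87 + (23,200/2959.0)×288 + (2959.0/2)×0.26×£5.87 = £140,700.07.
EOQ at £5.48 = 3062.5 < 5000, so use break Q=5000: TC = 23,200×£5.48 + (23,200/5000.0)×288 + (5000.0/2)×0.26×£5.48 = £132,034.32.
EOQ at £5.37 = 3093.7 < 17000, so use break Q=17000: TC = 23,200×£5.37 + (23,200/17000.0)×288 + (17000.0/2)×0.26×£5.37 = £136,844.74.
Lowest total cost is £132,034.32 at Q = 5000.0.

Q* ≈ 5,000 boards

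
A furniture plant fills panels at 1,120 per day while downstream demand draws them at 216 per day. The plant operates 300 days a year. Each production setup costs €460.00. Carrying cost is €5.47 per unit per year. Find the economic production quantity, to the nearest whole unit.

Q* ≈ 3,675 panels

Annual demand D = 216 × 300 = 64,800.
Production build-up factor (1 − d/p) = 1 − 216/1,120 = 0.8071.
Q* = √(2DS / (H(1 − d/p))) = √(2 × 64,800 × 460 / (5.47 × 0.8071)).
= √(59,616,000 / 4.4151) ≈ 3674.621.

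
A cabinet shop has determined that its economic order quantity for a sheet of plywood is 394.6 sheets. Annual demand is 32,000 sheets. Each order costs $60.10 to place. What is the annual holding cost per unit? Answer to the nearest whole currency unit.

The basic EOQ model gives Q* = √(2DS/H); rearrange for the unknown.
From Q* = √(2DS/H): H = 2DS / Q*² = 2 × 32,000 × 60.1 / 394.6² = 24.7025.

H ≈ $25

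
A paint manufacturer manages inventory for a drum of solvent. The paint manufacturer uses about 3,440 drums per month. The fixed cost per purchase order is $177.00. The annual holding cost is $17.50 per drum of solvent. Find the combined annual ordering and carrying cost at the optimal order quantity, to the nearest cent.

TC* ≈ $15,991.55

Annual demand D = 3,440 × 12 = 41,280.
The optimal lot size = √(2DS/H) = √(2 × 41,280 × 177 / 17.5) ≈ 913.80.
At the optimum the two cost components are equal, so total cost = 2·(Q*/2)H = Q*·H.
Minimum total = √(2DSH) = √(2 × 41,280 × 177 × 17.5) ≈ 15991.548.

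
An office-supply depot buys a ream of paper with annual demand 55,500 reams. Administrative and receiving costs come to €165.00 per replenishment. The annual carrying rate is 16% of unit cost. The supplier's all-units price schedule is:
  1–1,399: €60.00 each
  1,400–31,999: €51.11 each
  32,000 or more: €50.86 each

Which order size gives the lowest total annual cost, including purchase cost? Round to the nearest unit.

Q* ≈ 1,497 reams

Holding cost per unit per year at price C is H = 0.16·C.
Candidates are each tier's EOQ (if it falls in that tier) and each price-break quantity.
EOQ at €60.00 = 1381.2 (feasible in tier 1): TC = 55,500×€60.00 + (55,500/1381.2)×165 + (1381.2/2)×0.16×€60.00 = €3,343,259.86.
EOQ at €51.11 = 1496.5 (feasible in tier 2): TC = 55,500×€51.11 + (55,500/1496.5)×165 + (1496.5/2)×0.16×€51.11 = €2,848,843.17.
EOQ at €50.86 = 1500.2 < 32000, so use break Q=32000: TC = 55,500×€50.86 + (55,500/32000.0)×165 + (32000.0/2)×0.16×€50.86 = €2,953,217.77.
Lowest total cost is €2,848,843.17 at Q = 1496.5.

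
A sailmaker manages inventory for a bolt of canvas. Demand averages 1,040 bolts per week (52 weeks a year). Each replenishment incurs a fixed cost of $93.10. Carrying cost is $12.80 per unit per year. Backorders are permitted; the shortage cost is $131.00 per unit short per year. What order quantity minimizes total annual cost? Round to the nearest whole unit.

Q* ≈ 929 bolts

Annual demand D = 1,040 × 52 = 54,080.
With planned backorders, Q* = √(2DS/H) · √((H+B)/B).
√(2DS/H) = √(2 × 54,080 × 93.1 / 12.8) = 886.958.
√((H+B)/B) = √((12.8+131)/131) = 1.0477.
Q* ≈ 929.281.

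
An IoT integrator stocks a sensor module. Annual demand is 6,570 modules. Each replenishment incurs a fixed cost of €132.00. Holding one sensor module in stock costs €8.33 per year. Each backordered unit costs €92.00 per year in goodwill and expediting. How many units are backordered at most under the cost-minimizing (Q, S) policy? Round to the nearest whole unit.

S* ≈ 40 modules

With planned backorders, Q* = √(2DS/H) · √((H+B)/B).
√(2DS/H) = √(2 × 6,570 × 132 / 8.33) = 456.312.
√((H+B)/B) = √((8.33+92)/92) = 1.0443.
Q* ≈ 476.523.
S* = Q* · H/(H+B) = 476.523 × 8.33/100.33 ≈ 39.564.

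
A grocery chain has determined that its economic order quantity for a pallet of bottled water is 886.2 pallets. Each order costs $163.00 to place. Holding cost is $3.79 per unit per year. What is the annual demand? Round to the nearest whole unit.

D ≈ 9,130 pallets per year

Squaring Q* = √(2DS/H) gives Q*² = 2DS/H.
From Q* = √(2DS/H): D = Q*²H / (2S) = 886.2² × 3.79 / (2 × 163) = 9130.301.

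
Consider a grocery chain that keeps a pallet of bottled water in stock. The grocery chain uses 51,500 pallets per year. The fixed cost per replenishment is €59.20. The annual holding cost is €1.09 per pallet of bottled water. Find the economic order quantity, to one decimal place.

EOQ = √(2DS / H) = √(2 × 51,500 × 59.2 / 1.09).
= √(6,097,600 / 1.09) = √5,594,128.4404 ≈ 2365.191.

Q* ≈ 2,365.2 pallets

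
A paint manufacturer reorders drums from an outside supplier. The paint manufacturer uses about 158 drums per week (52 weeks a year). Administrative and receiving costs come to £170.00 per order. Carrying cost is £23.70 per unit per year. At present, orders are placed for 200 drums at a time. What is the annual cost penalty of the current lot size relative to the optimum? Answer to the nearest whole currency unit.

Extra cost ≈ £1,217 per year

Annual demand D = 158 × 52 = 8,216.
EOQ = √(2DS/H) = √(2 × 8,216 × 170 / 23.7) ≈ 343.32.
Cost at Q* = (D/Q*)S + (Q*/2)H = √(2DSH) ≈ £8,136.62.
Cost at Q = 200: (8,216/200)×170 + (200/2)×23.7 = £6,983.60 + £2,370.00 = £9,353.60.
Excess = £9,353.60 − £8,136.62 = £1,216.98.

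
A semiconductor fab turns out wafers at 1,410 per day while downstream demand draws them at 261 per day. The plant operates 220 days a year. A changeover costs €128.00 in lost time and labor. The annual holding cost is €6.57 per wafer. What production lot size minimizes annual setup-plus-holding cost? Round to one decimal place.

Q* ≈ 1,657.0 wafers

Annual demand D = 261 × 220 = 57,420.
Production build-up factor (1 − d/p) = 1 − 261/1,410 = 0.8149.
Q* = √(2DS / (H(1 − d/p))) = √(2 × 57,420 × 128 / (6.57 × 0.8149)).
= √(14,699,520 / 5.3539) ≈ 1656.984.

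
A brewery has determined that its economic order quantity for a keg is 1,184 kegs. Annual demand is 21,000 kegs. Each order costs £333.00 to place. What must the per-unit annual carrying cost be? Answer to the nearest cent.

H ≈ £9.98

Invert the EOQ relation Q*² = 2DS/H.
From Q* = √(2DS/H): H = 2DS / Q*² = 2 × 21,000 × 333 / 1,184² = 9.9768.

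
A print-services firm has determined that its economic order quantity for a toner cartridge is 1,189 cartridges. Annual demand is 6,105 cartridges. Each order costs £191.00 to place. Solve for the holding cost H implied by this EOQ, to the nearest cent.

Invert the EOQ relation Q*² = 2DS/H.
From Q* = √(2DS/H): H = 2DS / Q*² = 2 × 6,105 × 191 / 1,189² = 1.6496.

H ≈ £1.65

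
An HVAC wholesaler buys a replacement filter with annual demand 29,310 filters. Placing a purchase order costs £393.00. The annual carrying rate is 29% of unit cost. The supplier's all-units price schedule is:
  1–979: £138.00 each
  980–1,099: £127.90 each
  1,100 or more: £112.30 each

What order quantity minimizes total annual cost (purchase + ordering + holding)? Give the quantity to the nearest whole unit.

Q* ≈ 1,100 filters

Holding cost per unit per year at price C is H = 0.29·C.
Evaluate total cost at each tier's feasible EOQ or, if the EOQ is below the tier, at the tier's minimum quantity.
EOQ at £138.00 = 758.7 (feasible in tier 1): TC = 29,310×£138.00 + (29,310/758.7)×393 + (758.7/2)×0.29×£138.00 = £4,075,143.91.
EOQ at £127.90 = 788.1 < 980, so use break Q=980: TC = 29,310×£127.90 + (29,310/980.0)×393 + (980.0/2)×0.29×£127.90 = £3,778,677.50.
EOQ at £112.30 = 841.1 < 1100, so use break Q=1100: TC = 29,310×£112.30 + (29,310/1100.0)×393 + (1100.0/2)×0.29×£112.30 = £3,319,896.51.
Lowest total cost is £3,319,896.51 at Q = 1100.0.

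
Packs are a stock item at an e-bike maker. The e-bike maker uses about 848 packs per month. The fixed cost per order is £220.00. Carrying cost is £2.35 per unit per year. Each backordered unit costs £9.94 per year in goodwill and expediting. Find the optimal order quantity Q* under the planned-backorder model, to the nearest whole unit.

Annual demand D = 848 × 12 = 10,176.
With planned backorders, Q* = √(2DS/H) · √((H+B)/B).
√(2DS/H) = √(2 × 10,176 × 220 / 2.35) = 1380.324.
√((H+B)/B) = √((2.35+9.94)/9.94) = 1.1119.
Q* ≈ 1534.842.

Q* ≈ 1,535 packs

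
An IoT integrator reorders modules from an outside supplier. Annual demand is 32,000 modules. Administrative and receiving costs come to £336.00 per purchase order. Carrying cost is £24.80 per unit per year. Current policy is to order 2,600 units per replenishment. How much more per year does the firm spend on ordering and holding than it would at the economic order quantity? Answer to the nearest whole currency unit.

Extra cost ≈ £13,282 per year

EOQ = √(2DS/H) = √(2 × 32,000 × 336 / 24.8) ≈ 931.18.
Cost at Q* = (D/Q*)S + (Q*/2)H = √(2DSH) ≈ £23,093.27.
Cost at Q = 2,600: (32,000/2,600)×336 + (2,600/2)×24.8 = £4,135.38 + £32,240.00 = £36,375.38.
Excess = £36,375.38 − £23,093.27 = £13,282.11.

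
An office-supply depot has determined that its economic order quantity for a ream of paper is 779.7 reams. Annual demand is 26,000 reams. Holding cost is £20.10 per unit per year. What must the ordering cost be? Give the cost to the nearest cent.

The basic EOQ model gives Q* = √(2DS/H); rearrange for the unknown.
From Q* = √(2DS/H): S = Q*²H / (2D) = 779.7² × 20.1 / (2 × 26,000) = 234.9891.

S ≈ £234.99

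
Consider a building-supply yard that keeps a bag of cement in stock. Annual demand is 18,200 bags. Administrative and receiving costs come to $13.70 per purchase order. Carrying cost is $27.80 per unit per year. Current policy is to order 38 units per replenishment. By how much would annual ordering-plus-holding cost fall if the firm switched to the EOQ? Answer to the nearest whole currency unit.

EOQ = √(2DS/H) = √(2 × 18,200 × 13.7 / 27.8) ≈ 133.93.
Cost at Q* = (D/Q*)S + (Q*/2)H = √(2DSH) ≈ $3,723.35.
Cost at Q = 38: (18,200/38)×13.7 + (38/2)×27.8 = $6,561.58 + $528.20 = $7,089.78.
Excess = $7,089.78 − $3,723.35 = $3,366.43.

Extra cost ≈ $3,366 per year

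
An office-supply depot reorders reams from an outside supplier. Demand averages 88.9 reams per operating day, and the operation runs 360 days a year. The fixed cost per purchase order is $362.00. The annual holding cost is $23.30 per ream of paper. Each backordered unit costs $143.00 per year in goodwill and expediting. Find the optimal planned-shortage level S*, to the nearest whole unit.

Annual demand D = 88.9 × 360 = 32,004.
With planned backorders, Q* = √(2DS/H) · √((H+B)/B).
√(2DS/H) = √(2 × 32,004 × 362 / 23.3) = 997.226.
√((H+B)/B) = √((23.3+143)/143) = 1.0784.
Q* ≈ 1075.404.
S* = Q* · H/(H+B) = 1075.404 × 23.3/166.3 ≈ 150.673.

S* ≈ 151 reams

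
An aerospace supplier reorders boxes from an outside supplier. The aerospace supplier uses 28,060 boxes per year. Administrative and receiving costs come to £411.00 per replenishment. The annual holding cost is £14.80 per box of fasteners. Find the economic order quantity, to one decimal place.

EOQ = √(2DS / H) = √(2 × 28,060 × 411 / 14.8).
= √(23,065,320 / 14.8) = √1,558,467.5676 ≈ 1248.386.

Q* ≈ 1,248.4 boxes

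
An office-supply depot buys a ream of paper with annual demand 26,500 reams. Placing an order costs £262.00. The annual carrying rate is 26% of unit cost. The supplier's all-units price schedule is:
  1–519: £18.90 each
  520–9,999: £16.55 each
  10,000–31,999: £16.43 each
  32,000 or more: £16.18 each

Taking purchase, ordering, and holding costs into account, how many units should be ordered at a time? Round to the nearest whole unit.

Q* ≈ 1,796 reams

Holding cost per unit per year at price C is H = 0.26·C.
Evaluate total cost at each tier's feasible EOQ or, if the EOQ is below the tier, at the tier's minimum quantity.
Tier 1 (£18.90): EOQ = 1681.0 exceeds tier's upper bound 519, so this tier is dominated.
EOQ at £16.55 = 1796.4 (feasible in tier 2): TC = 26,500×£16.55 + (26,500/1796.4)×262 + (1796.4/2)×0.26×£16.55 = £446,304.91.
EOQ at £16.43 = 1802.9 < 10000, so use break Q=10000: TC = 26,500×£16.43 + (26,500/10000.0)×262 + (10000.0/2)×0.26×£16.43 = £457,448.30.
EOQ at £16.18 = 1816.8 < 32000, so use break Q=32000: TC = 26,500×£16.18 + (26,500/32000.0)×262 + (32000.0/2)×0.26×£16.18 = £496,295.77.
Lowest total cost is £446,304.91 at Q = 1796.4.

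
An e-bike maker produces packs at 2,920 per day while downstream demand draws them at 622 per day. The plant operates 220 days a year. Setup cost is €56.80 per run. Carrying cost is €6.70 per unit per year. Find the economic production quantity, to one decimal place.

Annual demand D = 622 × 220 = 136,840.
Production build-up factor (1 − d/p) = 1 − 622/2,920 = 0.7870.
Q* = √(2DS / (H(1 − d/p))) = √(2 × 136,840 × 56.8 / (6.7 × 0.7870)).
= √(15,545,024 / 5.2728) ≈ 1717.017.

Q* ≈ 1,717.0 packs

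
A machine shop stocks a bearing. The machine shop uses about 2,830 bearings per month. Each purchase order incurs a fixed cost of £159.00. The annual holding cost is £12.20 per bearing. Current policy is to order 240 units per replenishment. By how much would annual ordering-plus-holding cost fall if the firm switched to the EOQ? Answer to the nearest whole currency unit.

Extra cost ≈ £12,484 per year

Annual demand D = 2,830 × 12 = 33,960.
EOQ = √(2DS/H) = √(2 × 33,960 × 159 / 12.2) ≈ 940.84.
Cost at Q* = (D/Q*)S + (Q*/2)H = √(2DSH) ≈ £11,478.29.
Cost at Q = 240: (33,960/240)×159 + (240/2)×12.2 = £22,498.50 + £1,464.00 = £23,962.50.
Excess = £23,962.50 − £11,478.29 = £12,484.21.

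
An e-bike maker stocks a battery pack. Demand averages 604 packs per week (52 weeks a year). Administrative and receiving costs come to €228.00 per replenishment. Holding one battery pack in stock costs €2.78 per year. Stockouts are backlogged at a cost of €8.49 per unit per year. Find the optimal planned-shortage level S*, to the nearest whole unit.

S* ≈ 645 packs

Annual demand D = 604 × 52 = 31,408.
With planned backorders, Q* = √(2DS/H) · √((H+B)/B).
√(2DS/H) = √(2 × 31,408 × 228 / 2.78) = 2269.761.
√((H+B)/B) = √((2.78+8.49)/8.49) = 1.1521.
Q* ≈ 2615.100.
S* = Q* · H/(H+B) = 2615.100 × 2.78/11.27 ≈ 645.073.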